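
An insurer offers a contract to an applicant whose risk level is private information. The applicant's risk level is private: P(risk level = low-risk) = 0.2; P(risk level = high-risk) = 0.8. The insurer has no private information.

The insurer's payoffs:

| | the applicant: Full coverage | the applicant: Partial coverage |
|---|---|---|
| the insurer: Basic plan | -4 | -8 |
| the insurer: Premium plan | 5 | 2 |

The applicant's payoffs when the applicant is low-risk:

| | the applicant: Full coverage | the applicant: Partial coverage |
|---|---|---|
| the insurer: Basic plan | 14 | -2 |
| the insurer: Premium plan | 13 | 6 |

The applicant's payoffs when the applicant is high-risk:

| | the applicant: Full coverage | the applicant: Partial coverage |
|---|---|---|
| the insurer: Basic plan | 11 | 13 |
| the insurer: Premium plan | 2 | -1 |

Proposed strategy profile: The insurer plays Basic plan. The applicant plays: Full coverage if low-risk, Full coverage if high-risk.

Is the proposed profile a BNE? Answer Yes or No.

A profile is a BNE iff every type of every player is best-responding given beliefs about the other side.
The insurer plays Basic plan: E[Basic plan] = 0.2·(-4) + 0.8·(-4) = -4; E[Premium plan] = 5. Not best-responding. ✗
The applicant (risk level low-risk), facing Basic plan: Full coverage gives 14, Partial coverage gives -2. Proposed Full coverage is best. ✓
The applicant (risk level high-risk), facing Basic plan: Full coverage gives 11, Partial coverage gives 13. Proposed Full coverage is not best — profitable deviation exists. ✗

No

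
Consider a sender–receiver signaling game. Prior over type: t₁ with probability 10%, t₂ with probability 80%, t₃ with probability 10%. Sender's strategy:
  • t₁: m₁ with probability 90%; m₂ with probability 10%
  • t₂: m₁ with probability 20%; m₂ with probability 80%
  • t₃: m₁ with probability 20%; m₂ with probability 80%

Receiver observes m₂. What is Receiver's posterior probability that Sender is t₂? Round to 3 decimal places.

0.877

Apply Bayes' rule using the sender's strategy as the likelihood.
P(m₂) = 0.1·0.1 + 0.8·0.8 + 0.1·0.8 = 0.73
P(t₂ | m₂) = (0.8·0.8) / 0.73 = 0.64 / 0.73 = 0.876712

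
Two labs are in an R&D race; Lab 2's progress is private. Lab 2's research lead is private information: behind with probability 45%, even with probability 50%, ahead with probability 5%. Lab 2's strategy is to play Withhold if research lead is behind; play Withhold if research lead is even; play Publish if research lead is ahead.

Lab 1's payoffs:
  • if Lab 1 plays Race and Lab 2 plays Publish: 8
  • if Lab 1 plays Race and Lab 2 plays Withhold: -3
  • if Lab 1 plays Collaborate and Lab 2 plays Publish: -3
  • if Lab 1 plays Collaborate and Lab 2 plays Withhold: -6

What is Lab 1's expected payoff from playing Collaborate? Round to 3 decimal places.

Take the expectation over Lab 2's research lead, weighting each type's action by its prior probability.
E[Collaborate] = 0.45·(-6) + 0.5·(-6) + 0.05·(-3) = (-2.7) + (-3) + (-0.15) = -5.85

-5.850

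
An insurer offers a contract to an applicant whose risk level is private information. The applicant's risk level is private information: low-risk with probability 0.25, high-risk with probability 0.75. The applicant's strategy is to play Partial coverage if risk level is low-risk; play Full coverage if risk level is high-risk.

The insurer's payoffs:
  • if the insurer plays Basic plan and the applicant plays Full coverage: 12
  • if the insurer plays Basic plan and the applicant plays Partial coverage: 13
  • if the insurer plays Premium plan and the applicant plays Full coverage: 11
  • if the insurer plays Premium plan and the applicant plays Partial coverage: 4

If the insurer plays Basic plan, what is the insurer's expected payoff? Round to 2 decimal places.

Take the expectation over the applicant's risk level, weighting each type's action by its prior probability.
E[Basic plan] = 0.25·13 + 0.75·12 = 3.25 + 9 = 12.25

12.25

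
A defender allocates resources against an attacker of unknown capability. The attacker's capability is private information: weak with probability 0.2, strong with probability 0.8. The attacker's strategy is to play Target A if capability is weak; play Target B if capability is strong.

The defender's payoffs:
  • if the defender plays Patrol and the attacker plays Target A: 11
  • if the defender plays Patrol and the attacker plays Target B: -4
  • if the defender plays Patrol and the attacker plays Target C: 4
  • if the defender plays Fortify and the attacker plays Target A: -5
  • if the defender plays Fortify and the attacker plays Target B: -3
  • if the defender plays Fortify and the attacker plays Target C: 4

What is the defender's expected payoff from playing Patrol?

E[Patrol] = 0.2·11 + 0.8·(-4) = 2.2 + (-3.2) = -1

-1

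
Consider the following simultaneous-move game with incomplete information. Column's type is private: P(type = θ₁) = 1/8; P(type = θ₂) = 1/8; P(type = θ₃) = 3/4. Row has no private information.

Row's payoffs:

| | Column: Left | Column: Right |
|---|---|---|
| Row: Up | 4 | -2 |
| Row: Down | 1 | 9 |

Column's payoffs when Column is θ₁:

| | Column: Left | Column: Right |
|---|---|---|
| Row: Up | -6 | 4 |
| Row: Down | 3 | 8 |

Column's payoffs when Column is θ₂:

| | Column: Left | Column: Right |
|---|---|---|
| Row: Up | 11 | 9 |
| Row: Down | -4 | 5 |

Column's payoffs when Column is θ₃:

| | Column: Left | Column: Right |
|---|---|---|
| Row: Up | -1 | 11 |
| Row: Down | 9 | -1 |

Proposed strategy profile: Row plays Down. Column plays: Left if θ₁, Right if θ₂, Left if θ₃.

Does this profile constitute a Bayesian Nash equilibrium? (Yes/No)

Row plays Down: E[Down] = 1/8·(1) + 1/8·(9) + 3/4·(1) = 2; E[Up] = 13/4. Not best-responding. ✗
Column (type θ₁), facing Down: Left gives 3, Right gives 8. Proposed Left is not best — profitable deviation exists. ✗
Column (type θ₂), facing Down: Left gives -4, Right gives 5. Proposed Right is best. ✓
Column (type θ₃), facing Down: Left gives 9, Right gives -1. Proposed Left is best. ✓

No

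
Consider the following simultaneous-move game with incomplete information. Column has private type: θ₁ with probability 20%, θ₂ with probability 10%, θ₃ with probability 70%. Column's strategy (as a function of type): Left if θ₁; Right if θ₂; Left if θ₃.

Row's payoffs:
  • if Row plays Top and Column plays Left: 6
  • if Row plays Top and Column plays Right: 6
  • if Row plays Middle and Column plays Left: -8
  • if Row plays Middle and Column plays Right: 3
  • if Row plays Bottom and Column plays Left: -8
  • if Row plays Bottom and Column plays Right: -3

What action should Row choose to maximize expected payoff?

Top

Compute Row's expected payoff for each action, taking the expectation over Column's type.
E[Top] = 0.2·(6) + 0.1·(6) + 0.7·(6) = 6
E[Middle] = 0.2·(-8) + 0.1·(3) + 0.7·(-8) = -6.9
E[Bottom] = 0.2·(-8) + 0.1·(-3) + 0.7·(-8) = -7.5
Best response: Top (6 is the largest).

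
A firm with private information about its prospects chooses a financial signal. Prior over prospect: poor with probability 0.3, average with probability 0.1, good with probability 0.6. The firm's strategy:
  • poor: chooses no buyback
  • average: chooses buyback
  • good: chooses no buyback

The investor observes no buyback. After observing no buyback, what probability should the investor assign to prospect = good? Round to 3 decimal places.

Apply Bayes' rule using the sender's strategy as the likelihood.
P(no buyback) = 0.3·1 + 0.1·0 + 0.6·1 = 0.9
P(good | no buyback) = (0.6·1) / 0.9 = 0.6 / 0.9 = 0.666667

0.667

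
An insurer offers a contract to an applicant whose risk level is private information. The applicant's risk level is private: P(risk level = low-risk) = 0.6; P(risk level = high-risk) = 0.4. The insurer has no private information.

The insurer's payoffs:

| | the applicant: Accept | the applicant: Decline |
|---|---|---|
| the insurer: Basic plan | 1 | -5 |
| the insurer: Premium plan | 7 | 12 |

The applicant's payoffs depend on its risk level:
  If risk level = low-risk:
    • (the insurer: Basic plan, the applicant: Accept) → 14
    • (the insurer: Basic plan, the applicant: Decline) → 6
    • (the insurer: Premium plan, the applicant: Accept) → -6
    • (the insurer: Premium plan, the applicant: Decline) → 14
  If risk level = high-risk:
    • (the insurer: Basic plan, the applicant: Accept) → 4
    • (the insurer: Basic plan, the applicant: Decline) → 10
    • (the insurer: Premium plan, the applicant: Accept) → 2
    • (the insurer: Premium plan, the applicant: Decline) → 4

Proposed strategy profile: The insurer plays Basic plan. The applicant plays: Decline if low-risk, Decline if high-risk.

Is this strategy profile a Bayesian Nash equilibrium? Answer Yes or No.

The insurer plays Basic plan: E[Basic plan] = 0.6·(-5) + 0.4·(-5) = -5; E[Premium plan] = 12. Not best-responding. ✗
The applicant (risk level low-risk), facing Basic plan: Accept gives 14, Decline gives 6. Proposed Decline is not best — profitable deviation exists. ✗
The applicant (risk level high-risk), facing Basic plan: Accept gives 4, Decline gives 10. Proposed Decline is best. ✓

No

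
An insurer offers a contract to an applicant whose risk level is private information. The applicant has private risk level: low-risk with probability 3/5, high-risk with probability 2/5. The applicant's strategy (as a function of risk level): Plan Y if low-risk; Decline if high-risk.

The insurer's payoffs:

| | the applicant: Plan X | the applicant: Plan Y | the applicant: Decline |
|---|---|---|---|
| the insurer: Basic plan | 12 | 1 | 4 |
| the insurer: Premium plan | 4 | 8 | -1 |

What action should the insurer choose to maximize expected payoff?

E[Basic plan] = 3/5·(1) + 2/5·(4) = 11/5
E[Premium plan] = 3/5·(8) + 2/5·(-1) = 22/5
Best response: Premium plan (22/5 is the largest).

Premium plan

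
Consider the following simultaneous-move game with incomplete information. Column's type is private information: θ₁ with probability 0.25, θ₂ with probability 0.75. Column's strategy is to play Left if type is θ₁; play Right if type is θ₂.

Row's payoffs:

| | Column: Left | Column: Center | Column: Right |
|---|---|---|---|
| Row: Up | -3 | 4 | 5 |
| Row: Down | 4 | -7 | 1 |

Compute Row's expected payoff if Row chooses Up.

3

E[Up] = 0.25·(-3) + 0.75·5 = (-0.75) + 3.75 = 3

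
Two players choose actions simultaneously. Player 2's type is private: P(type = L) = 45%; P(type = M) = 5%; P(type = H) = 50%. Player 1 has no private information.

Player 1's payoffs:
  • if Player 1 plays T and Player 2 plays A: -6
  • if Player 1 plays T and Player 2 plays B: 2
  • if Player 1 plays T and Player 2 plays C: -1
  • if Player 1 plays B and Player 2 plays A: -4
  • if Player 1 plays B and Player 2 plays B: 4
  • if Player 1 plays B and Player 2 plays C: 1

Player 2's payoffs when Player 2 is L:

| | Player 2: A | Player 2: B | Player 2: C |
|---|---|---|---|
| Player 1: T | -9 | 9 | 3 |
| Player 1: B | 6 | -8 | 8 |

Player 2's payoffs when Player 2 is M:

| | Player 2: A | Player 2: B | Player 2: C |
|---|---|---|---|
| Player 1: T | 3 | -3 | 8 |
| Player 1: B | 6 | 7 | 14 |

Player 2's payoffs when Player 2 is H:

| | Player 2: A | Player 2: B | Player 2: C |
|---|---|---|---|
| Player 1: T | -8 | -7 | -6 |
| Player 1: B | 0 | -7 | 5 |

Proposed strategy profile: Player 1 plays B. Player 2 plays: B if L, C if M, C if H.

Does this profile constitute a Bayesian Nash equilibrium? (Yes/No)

No

Player 1 plays B: E[B] = 0.45·(4) + 0.05·(1) + 0.5·(1) = 2.35; E[T] = 0.35. Best-responding. ✓
Player 2 (type L), facing B: A gives 6, B gives -8, C gives 8. Proposed B is not best — profitable deviation exists. ✗
Player 2 (type M), facing B: A gives 6, B gives 7, C gives 14. Proposed C is best. ✓
Player 2 (type H), facing B: A gives 0, B gives -7, C gives 5. Proposed C is best. ✓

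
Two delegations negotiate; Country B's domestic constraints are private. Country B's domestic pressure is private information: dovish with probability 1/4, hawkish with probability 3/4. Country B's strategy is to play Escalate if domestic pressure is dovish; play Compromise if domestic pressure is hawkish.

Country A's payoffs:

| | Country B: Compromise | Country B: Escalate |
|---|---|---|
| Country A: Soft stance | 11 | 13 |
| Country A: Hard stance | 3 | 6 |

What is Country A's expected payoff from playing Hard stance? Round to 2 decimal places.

3.75

Take the expectation over Country B's domestic pressure, weighting each type's action by its prior probability.
E[Hard stance] = 1/4·6 + 3/4·3 = 3/2 + 9/4 = 15/4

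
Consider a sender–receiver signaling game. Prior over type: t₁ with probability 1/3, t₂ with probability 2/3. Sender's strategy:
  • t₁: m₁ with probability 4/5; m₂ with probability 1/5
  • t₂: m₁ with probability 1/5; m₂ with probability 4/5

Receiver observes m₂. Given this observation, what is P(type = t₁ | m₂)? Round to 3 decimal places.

0.111

Apply Bayes' rule using the sender's strategy as the likelihood.
P(m₂) = (1/3)·(1/5) + (2/3)·(4/5) = 3/5
P(t₁ | m₂) = ((1/3)·(1/5)) / (3/5) = (1/15) / (3/5) = 1/9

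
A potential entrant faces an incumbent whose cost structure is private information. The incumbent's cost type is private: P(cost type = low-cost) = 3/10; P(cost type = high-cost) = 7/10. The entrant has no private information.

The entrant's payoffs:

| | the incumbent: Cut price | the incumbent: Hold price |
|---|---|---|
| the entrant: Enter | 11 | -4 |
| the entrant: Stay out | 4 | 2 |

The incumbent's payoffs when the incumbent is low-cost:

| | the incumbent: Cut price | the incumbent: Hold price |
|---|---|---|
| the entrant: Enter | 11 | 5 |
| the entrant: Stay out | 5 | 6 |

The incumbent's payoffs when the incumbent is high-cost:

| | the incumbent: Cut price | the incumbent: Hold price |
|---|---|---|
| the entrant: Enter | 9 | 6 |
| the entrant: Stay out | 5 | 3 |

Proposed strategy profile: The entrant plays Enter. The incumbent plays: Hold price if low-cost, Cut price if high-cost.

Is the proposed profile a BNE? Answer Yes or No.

No

The entrant plays Enter: E[Enter] = 3/10·(-4) + 7/10·(11) = 13/2; E[Stay out] = 17/5. Best-responding. ✓
The incumbent (cost type low-cost), facing Enter: Cut price gives 11, Hold price gives 5. Proposed Hold price is not best — profitable deviation exists. ✗
The incumbent (cost type high-cost), facing Enter: Cut price gives 9, Hold price gives 6. Proposed Cut price is best. ✓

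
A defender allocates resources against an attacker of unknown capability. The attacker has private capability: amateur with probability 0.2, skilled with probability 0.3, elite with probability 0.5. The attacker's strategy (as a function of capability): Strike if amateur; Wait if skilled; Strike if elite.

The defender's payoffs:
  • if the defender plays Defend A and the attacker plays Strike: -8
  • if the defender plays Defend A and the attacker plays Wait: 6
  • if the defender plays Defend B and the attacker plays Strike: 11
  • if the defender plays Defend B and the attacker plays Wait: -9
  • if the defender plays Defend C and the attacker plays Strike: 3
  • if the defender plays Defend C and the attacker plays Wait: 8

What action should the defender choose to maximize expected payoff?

Compute the defender's expected payoff for each action, taking the expectation over the attacker's type.
E[Defend A] = 0.2·(-8) + 0.3·(6) + 0.5·(-8) = -3.8
E[Defend B] = 0.2·(11) + 0.3·(-9) + 0.5·(11) = 5
E[Defend C] = 0.2·(3) + 0.3·(8) + 0.5·(3) = 4.5
Best response: Defend B (5 is the largest).

Defend B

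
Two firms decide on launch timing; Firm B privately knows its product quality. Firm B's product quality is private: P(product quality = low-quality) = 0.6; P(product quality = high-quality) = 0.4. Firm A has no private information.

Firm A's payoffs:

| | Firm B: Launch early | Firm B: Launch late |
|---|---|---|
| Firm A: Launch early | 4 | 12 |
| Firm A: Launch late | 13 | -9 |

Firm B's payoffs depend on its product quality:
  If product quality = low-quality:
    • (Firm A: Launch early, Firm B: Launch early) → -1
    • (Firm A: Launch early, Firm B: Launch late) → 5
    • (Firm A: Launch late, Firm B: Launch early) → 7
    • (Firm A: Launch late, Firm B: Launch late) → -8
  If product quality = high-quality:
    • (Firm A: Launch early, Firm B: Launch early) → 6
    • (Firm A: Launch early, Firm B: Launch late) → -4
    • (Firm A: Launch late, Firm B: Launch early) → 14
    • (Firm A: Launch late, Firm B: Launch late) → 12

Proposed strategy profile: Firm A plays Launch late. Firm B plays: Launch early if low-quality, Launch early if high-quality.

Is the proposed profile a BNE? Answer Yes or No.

Yes

A profile is a BNE iff every type of every player is best-responding given beliefs about the other side.
Firm A plays Launch late: E[Launch late] = 0.6·(13) + 0.4·(13) = 13; E[Launch early] = 4. Best-responding. ✓
Firm B (product quality low-quality), facing Launch late: Launch early gives 7, Launch late gives -8. Proposed Launch early is best. ✓
Firm B (product quality high-quality), facing Launch late: Launch early gives 14, Launch late gives 12. Proposed Launch early is best. ✓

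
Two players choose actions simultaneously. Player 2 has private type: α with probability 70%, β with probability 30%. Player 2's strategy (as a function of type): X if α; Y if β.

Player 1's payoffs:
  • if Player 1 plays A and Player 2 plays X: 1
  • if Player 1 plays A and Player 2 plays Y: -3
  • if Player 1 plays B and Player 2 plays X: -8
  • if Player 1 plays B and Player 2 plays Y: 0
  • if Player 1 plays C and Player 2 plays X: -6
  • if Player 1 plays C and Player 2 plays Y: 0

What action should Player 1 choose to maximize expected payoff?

A

E[A] = 0.7·(1) + 0.3·(-3) = -0.2
E[B] = 0.7·(-8) + 0.3·(0) = -5.6
E[C] = 0.7·(-6) + 0.3·(0) = -4.2
Best response: A (-0.2 is the largest).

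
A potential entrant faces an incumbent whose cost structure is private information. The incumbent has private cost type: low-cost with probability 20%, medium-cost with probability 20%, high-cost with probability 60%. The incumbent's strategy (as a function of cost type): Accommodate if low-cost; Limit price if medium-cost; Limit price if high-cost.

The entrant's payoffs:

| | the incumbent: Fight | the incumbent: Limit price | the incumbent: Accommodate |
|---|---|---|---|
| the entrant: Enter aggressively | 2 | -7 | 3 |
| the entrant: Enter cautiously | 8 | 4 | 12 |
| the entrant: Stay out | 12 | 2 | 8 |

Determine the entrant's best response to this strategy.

E[Enter aggressively] = 0.2·(3) + 0.2·(-7) + 0.6·(-7) = -5
E[Enter cautiously] = 0.2·(12) + 0.2·(4) + 0.6·(4) = 5.6
E[Stay out] = 0.2·(8) + 0.2·(2) + 0.6·(2) = 3.2
Best response: Enter cautiously (5.6 is the largest).

Enter cautiously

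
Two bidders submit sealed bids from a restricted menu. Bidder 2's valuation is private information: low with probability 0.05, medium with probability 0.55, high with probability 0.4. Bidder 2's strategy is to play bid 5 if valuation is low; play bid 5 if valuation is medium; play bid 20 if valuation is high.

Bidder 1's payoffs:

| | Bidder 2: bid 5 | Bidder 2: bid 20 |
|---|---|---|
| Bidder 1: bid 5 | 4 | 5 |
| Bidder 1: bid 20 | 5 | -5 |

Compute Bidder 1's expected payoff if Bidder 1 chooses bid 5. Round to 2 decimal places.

4.40

E[bid 5] = 0.05·4 + 0.55·4 + 0.4·5 = 0.2 + 2.2 + 2 = 4.4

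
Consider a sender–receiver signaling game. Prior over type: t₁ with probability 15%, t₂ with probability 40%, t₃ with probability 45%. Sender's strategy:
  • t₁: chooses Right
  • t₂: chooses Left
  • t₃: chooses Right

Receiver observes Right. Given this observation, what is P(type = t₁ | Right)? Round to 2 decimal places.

0.25

P(Right) = 0.15·1 + 0.4·0 + 0.45·1 = 0.6
P(t₁ | Right) = (0.15·1) / 0.6 = 0.15 / 0.6 = 0.25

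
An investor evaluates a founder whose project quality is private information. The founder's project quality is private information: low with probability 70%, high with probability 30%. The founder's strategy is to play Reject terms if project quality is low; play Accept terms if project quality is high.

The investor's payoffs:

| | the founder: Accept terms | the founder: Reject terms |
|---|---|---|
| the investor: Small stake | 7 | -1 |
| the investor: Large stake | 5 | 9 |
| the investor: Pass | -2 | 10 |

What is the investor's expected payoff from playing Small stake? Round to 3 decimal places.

1.400

E[Small stake] = 0.7·(-1) + 0.3·7 = (-0.7) + 2.1 = 1.4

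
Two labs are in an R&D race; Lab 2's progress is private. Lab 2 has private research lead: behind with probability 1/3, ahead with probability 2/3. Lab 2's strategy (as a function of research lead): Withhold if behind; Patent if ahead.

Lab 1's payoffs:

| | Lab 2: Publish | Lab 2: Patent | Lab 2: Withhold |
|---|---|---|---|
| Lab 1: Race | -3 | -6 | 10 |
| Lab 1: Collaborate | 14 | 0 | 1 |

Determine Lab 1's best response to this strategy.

Collaborate

Compute Lab 1's expected payoff for each action, taking the expectation over Lab 2's type.
E[Race] = 1/3·(10) + 2/3·(-6) = -2/3
E[Collaborate] = 1/3·(1) + 2/3·(0) = 1/3
Best response: Collaborate (1/3 is the largest).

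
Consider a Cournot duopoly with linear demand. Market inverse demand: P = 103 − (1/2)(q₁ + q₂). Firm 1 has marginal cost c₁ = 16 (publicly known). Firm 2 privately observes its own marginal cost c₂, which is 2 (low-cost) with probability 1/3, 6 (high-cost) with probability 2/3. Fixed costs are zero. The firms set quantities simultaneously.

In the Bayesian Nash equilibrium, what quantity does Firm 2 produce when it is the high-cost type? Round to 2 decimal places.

Each type of Firm 2 best-responds to q₁; Firm 1 best-responds to the expected q₂ over Firm 2's types.
Firm 2 with cost c maximizes (103 − (1/2)(q₁+q₂) − c)·q₂, giving q₂(c) = (103 − c − (1/2)q₁).
E[c₂] = 1/3·2 + 2/3·6 = 4.66667
Firm 1's FOC against E[q₂] yields q₁ = (103 − 2·16 + E[c₂])/(3/2) = (103 − 32 + 4.66667)/(3/2) = 50.4444.
q₂(high-cost) = (103 − 6 − (1/2)·50.4444) = 71.7778.

71.78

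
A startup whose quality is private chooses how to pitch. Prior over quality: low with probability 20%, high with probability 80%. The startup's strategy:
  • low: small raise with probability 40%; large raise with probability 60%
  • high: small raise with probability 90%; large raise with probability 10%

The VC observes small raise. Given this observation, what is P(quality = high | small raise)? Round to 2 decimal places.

Apply Bayes' rule using the sender's strategy as the likelihood.
P(small raise) = 0.2·0.4 + 0.8·0.9 = 0.8
P(high | small raise) = (0.8·0.9) / 0.8 = 0.72 / 0.8 = 0.9

0.90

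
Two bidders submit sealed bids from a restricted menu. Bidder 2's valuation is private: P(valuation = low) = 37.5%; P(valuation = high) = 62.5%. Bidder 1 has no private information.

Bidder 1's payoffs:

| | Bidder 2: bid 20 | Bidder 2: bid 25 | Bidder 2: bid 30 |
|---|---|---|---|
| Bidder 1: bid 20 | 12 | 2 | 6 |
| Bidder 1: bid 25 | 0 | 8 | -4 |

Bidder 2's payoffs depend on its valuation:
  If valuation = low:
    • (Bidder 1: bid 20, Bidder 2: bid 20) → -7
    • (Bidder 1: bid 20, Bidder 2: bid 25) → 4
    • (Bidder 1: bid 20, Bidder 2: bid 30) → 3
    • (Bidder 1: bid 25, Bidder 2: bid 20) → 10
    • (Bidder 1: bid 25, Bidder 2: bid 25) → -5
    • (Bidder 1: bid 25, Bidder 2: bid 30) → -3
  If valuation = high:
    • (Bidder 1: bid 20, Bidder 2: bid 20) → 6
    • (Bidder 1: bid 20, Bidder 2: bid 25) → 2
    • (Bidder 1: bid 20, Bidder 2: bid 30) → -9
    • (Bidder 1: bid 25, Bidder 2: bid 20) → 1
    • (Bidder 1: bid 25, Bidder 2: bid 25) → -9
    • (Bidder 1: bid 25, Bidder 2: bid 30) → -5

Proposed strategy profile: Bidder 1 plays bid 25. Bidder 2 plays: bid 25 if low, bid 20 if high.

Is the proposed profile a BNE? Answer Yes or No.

Bidder 1 plays bid 25: E[bid 25] = 0.375·(8) + 0.625·(0) = 3; E[bid 20] = 8.25. Not best-responding. ✗
Bidder 2 (valuation low), facing bid 25: bid 20 gives 10, bid 25 gives -5, bid 30 gives -3. Proposed bid 25 is not best — profitable deviation exists. ✗
Bidder 2 (valuation high), facing bid 25: bid 20 gives 1, bid 25 gives -9, bid 30 gives -5. Proposed bid 20 is best. ✓

No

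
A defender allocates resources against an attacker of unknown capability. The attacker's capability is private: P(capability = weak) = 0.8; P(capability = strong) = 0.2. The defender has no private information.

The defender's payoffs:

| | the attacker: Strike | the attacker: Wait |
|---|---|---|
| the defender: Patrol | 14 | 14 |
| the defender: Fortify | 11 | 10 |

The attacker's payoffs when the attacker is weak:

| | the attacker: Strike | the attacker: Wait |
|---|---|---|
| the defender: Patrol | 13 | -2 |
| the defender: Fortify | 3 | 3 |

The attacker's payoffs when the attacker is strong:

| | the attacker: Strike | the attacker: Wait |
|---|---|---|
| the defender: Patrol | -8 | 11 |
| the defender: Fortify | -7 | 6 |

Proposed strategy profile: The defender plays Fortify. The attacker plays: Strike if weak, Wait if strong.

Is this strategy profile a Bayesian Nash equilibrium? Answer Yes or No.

No

The defender plays Fortify: E[Fortify] = 0.8·(11) + 0.2·(10) = 10.8; E[Patrol] = 14. Not best-responding. ✗
The attacker (capability weak), facing Fortify: Strike gives 3, Wait gives 3. Proposed Strike is best. ✓
The attacker (capability strong), facing Fortify: Strike gives -7, Wait gives 6. Proposed Wait is best. ✓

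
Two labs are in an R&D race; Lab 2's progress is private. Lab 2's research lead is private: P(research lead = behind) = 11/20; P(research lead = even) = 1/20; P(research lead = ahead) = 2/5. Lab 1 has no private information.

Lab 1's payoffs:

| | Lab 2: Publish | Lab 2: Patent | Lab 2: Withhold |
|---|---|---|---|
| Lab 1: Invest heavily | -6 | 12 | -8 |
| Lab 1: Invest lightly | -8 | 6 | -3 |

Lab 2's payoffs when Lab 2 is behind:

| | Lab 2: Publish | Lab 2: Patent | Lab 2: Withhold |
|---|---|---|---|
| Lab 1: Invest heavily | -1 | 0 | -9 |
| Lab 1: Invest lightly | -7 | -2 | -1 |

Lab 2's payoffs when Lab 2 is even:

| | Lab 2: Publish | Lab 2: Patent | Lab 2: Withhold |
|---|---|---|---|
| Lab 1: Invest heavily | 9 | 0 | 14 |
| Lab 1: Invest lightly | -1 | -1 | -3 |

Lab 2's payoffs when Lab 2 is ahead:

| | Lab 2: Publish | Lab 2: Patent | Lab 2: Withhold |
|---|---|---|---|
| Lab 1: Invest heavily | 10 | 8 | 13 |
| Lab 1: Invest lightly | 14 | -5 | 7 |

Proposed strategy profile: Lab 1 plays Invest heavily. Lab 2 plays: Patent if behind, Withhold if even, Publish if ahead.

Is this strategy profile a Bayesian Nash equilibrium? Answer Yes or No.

Lab 1 plays Invest heavily: E[Invest heavily] = 11/20·(12) + 1/20·(-8) + 2/5·(-6) = 19/5; E[Invest lightly] = -1/20. Best-responding. ✓
Lab 2 (research lead behind), facing Invest heavily: Publish gives -1, Patent gives 0, Withhold gives -9. Proposed Patent is best. ✓
Lab 2 (research lead even), facing Invest heavily: Publish gives 9, Patent gives 0, Withhold gives 14. Proposed Withhold is best. ✓
Lab 2 (research lead ahead), facing Invest heavily: Publish gives 10, Patent gives 8, Withhold gives 13. Proposed Publish is not best — profitable deviation exists. ✗

No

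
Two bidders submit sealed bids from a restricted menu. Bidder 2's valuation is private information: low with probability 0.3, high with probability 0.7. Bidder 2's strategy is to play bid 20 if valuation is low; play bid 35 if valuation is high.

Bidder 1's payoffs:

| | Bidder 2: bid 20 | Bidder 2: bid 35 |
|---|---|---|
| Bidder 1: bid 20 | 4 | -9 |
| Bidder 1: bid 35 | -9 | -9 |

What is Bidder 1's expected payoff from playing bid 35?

-9

Take the expectation over Bidder 2's valuation, weighting each type's action by its prior probability.
E[bid 35] = 0.3·(-9) + 0.7·(-9) = (-2.7) + (-6.3) = -9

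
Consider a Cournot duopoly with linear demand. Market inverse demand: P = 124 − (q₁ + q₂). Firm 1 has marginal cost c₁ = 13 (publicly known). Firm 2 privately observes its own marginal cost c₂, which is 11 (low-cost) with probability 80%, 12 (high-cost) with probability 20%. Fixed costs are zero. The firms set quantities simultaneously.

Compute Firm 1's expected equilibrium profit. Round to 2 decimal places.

1324.96

Type-c best response for Firm 2: q₂(c) = (124 − c)/2 − q₁/2.
Firm 1 maximizes expected profit; its first-order condition is 124 − 2q₁ − E[q₂] − 13 = 0.
Substituting E[q₂] and solving: E[c₂] = 11.2, so q₁ = (124 − 2·13 + 11.2)/3 = 36.4.
E[P] = 124 − (q₁ + E[q₂]) = 49.4; Firm 1's expected profit = (E[P] − 13)·q₁ = (49.4 − 13)·36.4 = 1324.96.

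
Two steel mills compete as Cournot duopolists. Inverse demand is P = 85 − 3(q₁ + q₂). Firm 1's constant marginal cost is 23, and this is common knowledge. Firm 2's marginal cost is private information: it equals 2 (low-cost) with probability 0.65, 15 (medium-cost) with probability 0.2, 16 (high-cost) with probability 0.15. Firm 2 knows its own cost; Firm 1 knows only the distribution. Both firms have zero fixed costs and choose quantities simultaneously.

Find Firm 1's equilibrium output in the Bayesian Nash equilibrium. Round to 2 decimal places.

Each type of Firm 2 best-responds to q₁; Firm 1 best-responds to the expected q₂ over Firm 2's types.
Firm 2 with cost c maximizes (85 − 3(q₁+q₂) − c)·q₂, giving q₂(c) = (85 − c − 3q₁)/6.
E[c₂] = 0.65·2 + 0.2·15 + 0.15·16 = 6.7
Firm 1's FOC against E[q₂] yields q₁ = (85 − 2·23 + E[c₂])/9 = (85 − 46 + 6.7)/9 = 5.07778.

5.08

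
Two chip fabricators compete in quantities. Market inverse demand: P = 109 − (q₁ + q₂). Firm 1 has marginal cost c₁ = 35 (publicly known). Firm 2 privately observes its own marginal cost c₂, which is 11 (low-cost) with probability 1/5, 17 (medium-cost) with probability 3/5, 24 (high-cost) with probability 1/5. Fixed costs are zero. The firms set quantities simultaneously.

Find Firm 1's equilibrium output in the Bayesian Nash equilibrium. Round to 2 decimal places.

Type-c best response for Firm 2: q₂(c) = (109 − c)/2 − q₁/2.
Firm 1 maximizes expected profit; its first-order condition is 109 − 2q₁ − E[q₂] − 35 = 0.
Substituting E[q₂] and solving: E[c₂] = 17.2, so q₁ = (109 − 2·35 + 17.2)/3 = 18.7333.

18.73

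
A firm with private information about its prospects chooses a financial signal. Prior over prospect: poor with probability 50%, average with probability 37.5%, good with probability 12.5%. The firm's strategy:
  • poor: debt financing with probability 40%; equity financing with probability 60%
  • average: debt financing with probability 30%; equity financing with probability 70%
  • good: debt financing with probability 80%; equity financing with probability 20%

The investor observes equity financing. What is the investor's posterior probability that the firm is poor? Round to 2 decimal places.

P(equity financing) = 0.5·0.6 + 0.375·0.7 + 0.125·0.2 = 0.5875
P(poor | equity financing) = (0.5·0.6) / 0.5875 = 0.3 / 0.5875 = 0.510638

0.51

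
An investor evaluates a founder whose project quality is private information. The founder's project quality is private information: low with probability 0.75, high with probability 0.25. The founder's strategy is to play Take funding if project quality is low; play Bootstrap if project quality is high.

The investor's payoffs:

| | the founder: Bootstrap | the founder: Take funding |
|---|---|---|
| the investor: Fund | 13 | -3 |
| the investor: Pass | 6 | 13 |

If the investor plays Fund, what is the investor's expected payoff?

E[Fund] = 0.75·(-3) + 0.25·13 = (-2.25) + 3.25 = 1

1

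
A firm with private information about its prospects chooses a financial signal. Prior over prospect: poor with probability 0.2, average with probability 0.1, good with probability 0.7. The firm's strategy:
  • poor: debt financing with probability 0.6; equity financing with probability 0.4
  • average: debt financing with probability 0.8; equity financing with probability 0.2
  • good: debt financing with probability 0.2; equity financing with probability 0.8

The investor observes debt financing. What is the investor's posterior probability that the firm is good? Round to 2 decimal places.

0.41

Apply Bayes' rule using the sender's strategy as the likelihood.
P(debt financing) = 0.2·0.6 + 0.1·0.8 + 0.7·0.2 = 0.34
P(good | debt financing) = (0.7·0.2) / 0.34 = 0.14 / 0.34 = 0.411765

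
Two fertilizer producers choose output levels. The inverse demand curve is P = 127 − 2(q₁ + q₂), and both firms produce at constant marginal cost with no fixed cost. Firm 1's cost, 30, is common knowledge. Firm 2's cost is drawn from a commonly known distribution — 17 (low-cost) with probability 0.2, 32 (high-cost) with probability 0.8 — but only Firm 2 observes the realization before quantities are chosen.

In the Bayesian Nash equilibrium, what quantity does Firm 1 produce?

16

Each type of Firm 2 best-responds to q₁; Firm 1 best-responds to the expected q₂ over Firm 2's types.
Firm 2 with cost c maximizes (127 − 2(q₁+q₂) − c)·q₂, giving q₂(c) = (127 − c − 2q₁)/4.
E[c₂] = 0.2·17 + 0.8·32 = 29
Firm 1's FOC against E[q₂] yields q₁ = (127 − 2·30 + E[c₂])/6 = (127 − 60 + 29)/6 = 16.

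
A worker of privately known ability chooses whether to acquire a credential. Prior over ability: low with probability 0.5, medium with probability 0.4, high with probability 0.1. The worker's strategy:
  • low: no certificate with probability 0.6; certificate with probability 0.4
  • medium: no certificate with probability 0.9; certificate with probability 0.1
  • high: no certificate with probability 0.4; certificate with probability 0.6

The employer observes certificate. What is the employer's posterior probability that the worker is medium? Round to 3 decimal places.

P(certificate) = 0.5·0.4 + 0.4·0.1 + 0.1·0.6 = 0.3
P(medium | certificate) = (0.4·0.1) / 0.3 = 0.04 / 0.3 = 0.133333

0.133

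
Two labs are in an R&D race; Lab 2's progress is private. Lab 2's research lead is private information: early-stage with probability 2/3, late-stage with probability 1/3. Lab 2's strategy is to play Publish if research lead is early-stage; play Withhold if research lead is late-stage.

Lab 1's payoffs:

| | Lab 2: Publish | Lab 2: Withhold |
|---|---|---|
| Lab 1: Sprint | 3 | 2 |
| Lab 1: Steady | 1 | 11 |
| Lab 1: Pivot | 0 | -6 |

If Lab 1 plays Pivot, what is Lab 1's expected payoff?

Take the expectation over Lab 2's research lead, weighting each type's action by its prior probability.
E[Pivot] = 2/3·0 + 1/3·(-6) = 0 + (-2) = -2

-2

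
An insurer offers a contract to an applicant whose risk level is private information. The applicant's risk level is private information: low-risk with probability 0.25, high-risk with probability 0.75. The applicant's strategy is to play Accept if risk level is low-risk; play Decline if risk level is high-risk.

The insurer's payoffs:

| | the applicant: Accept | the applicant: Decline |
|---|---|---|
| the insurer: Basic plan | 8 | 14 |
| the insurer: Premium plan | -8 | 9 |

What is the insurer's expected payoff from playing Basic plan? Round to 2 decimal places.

12.50

E[Basic plan] = 0.25·8 + 0.75·14 = 2 + 10.5 = 12.5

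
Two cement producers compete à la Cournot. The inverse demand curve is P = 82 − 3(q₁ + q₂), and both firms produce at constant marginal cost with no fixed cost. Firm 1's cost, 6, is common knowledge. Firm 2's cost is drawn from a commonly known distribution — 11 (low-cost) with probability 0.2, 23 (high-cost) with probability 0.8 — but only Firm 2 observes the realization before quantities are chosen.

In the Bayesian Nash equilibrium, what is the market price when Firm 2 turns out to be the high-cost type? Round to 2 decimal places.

Type-c best response for Firm 2: q₂(c) = (82 − c)/6 − q₁/2.
Firm 1 maximizes expected profit; its first-order condition is 82 − 6q₁ − 3E[q₂] − 6 = 0.
Substituting E[q₂] and solving: E[c₂] = 20.6, so q₁ = (82 − 2·6 + 20.6)/9 = 10.0667.
q₂(high-cost) = 4.8, so P = 82 − 3·(10.0667 + 4.8) = 37.4.

37.40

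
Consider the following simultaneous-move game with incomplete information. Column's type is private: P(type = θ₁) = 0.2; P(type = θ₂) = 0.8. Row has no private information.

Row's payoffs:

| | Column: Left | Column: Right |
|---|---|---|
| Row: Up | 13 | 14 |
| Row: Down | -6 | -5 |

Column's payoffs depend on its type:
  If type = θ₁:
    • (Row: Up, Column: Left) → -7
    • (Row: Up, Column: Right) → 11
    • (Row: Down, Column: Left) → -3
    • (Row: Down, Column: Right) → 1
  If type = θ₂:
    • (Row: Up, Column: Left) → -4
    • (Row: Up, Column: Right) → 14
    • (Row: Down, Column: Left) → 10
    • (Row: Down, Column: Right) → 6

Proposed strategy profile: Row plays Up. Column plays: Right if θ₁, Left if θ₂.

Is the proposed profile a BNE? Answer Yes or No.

Row plays Up: E[Up] = 0.2·(14) + 0.8·(13) = 13.2; E[Down] = -5.8. Best-responding. ✓
Column (type θ₁), facing Up: Left gives -7, Right gives 11. Proposed Right is best. ✓
Column (type θ₂), facing Up: Left gives -4, Right gives 14. Proposed Left is not best — profitable deviation exists. ✗

No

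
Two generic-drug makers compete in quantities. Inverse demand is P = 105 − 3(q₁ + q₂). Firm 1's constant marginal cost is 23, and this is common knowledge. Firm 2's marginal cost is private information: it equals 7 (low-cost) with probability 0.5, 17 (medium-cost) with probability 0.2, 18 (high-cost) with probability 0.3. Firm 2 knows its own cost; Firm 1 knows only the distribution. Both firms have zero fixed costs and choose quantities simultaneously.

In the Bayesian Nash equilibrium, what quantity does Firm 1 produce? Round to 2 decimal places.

Type-c best response for Firm 2: q₂(c) = (105 − c)/6 − q₁/2.
Firm 1 maximizes expected profit; its first-order condition is 105 − 6q₁ − 3E[q₂] − 23 = 0.
Substituting E[q₂] and solving: E[c₂] = 12.3, so q₁ = (105 − 2·23 + 12.3)/9 = 7.92222.

7.92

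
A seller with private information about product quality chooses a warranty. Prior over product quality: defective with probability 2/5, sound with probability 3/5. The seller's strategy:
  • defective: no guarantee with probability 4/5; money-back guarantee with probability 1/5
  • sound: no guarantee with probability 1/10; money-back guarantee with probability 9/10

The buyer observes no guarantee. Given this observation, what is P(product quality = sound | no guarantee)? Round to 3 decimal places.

0.158

Apply Bayes' rule using the sender's strategy as the likelihood.
P(no guarantee) = (2/5)·(4/5) + (3/5)·(1/10) = 19/50
P(sound | no guarantee) = ((3/5)·(1/10)) / (19/50) = (3/50) / (19/50) = 3/19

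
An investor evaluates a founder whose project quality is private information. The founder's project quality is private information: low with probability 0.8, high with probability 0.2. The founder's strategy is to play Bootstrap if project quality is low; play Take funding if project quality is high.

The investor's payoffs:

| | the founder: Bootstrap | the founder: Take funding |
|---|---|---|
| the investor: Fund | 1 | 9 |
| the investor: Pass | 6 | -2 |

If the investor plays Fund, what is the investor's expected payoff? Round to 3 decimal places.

E[Fund] = 0.8·1 + 0.2·9 = 0.8 + 1.8 = 2.6

2.600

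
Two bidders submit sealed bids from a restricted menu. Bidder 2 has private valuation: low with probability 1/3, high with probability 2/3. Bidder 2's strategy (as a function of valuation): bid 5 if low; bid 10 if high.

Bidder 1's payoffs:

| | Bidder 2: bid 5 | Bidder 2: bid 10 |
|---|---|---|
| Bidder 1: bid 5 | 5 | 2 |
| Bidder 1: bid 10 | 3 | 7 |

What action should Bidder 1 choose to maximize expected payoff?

bid 10

Compute Bidder 1's expected payoff for each action, taking the expectation over Bidder 2's type.
E[bid 5] = 1/3·(5) + 2/3·(2) = 3
E[bid 10] = 1/3·(3) + 2/3·(7) = 17/3
Best response: bid 10 (17/3 is the largest).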